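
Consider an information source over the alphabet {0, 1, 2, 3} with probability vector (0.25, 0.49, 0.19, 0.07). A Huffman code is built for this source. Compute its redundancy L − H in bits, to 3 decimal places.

Entropy H = −Σ p log₂ p ≈ 1.7281 bits.
Huffman merges: 7/100+19/100→13/50; 1/4+13/50→51/100; 49/100+51/100→1. L = 177/100 ≈ 1.7700.
L − H = 1.7700 − 1.7281 = 0.042 bits.

0.042 bits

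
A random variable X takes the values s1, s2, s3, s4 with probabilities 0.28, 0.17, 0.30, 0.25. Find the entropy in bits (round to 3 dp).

1.970 bits

H = −Σ pᵢ log₂ pᵢ.
−0.28·log₂(0.28) = 0.5142
−0.17·log₂(0.17) = 0.4346
−0.30·log₂(0.30) = 0.5211
−0.25·log₂(0.25) = 0.5000
Sum ≈ 1.9699 → 1.970 bits.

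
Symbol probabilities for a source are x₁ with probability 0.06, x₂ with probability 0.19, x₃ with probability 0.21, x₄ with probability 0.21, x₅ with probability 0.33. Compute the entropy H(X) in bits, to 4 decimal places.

2.1722 bits

H = −Σ pᵢ log₂ pᵢ.
−0.06·log₂(0.06) = 0.2435
−0.19·log₂(0.19) = 0.4552
−0.21·log₂(0.21) = 0.4728
−0.21·log₂(0.21) = 0.4728
−0.33·log₂(0.33) = 0.5278
Sum ≈ 2.1722 → 2.1722 bits.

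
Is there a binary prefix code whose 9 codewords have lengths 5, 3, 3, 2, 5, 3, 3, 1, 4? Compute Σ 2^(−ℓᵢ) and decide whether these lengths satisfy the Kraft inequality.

1.375; no

With common denominator 2^5 = 32: Σ 2^(−ℓᵢ) = 1/32 + 4/32 + 4/32 + 8/32 + 1/32 + 4/32 + 4/32 + 16/32 + 2/32 = 44/32 = 1.375.
Kraft's inequality requires Σ ≤ 1; here Σ = 1.375 > 1, so no such prefix code exists.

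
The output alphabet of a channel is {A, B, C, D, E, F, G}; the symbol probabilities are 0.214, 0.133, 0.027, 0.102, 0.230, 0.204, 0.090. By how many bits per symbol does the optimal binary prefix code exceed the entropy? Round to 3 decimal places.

0.065 bits

Entropy H = −Σ p log₂ p ≈ 2.6079 bits.
Huffman merges: 27/1000+9/100→117/1000; 51/500+117/1000→219/1000; 133/1000+51/250→337/1000; 107/500+219/1000→433/1000; 23/100+337/1000→567/1000; 433/1000+567/1000→1. L = 2673/1000 ≈ 2.6730.
L − H = 2.6730 − 2.6079 = 0.065 bits.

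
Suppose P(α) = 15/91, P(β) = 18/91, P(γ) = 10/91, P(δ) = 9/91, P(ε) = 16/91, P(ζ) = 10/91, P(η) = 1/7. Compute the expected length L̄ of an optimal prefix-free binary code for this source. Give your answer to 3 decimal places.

2.802 bits/symbol

Repeatedly combine the two least-probable nodes; the expected code length is the sum of the merged weights.
merge 9/91 + 10/91 → 19/91
merge 10/91 + 1/7 → 23/91
merge 15/91 + 16/91 → 31/91
merge 18/91 + 19/91 → 37/91
merge 23/91 + 31/91 → 54/91
merge 37/91 + 54/91 → 1
L = 19/91 + 23/91 + 31/91 + 37/91 + 54/91 + 1 = 255/91 ≈ 2.802 bits/symbol.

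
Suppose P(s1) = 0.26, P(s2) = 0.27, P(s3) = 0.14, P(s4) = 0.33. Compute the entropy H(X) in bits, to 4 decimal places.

H = −Σ pᵢ log₂ pᵢ.
−0.26·log₂(0.26) = 0.5053
−0.27·log₂(0.27) = 0.5100
−0.14·log₂(0.14) = 0.3971
−0.33·log₂(0.33) = 0.5278
Sum ≈ 1.9402 → 1.9402 bits.

1.9402 bits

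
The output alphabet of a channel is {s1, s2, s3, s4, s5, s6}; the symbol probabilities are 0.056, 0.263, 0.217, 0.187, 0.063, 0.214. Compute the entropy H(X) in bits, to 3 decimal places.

H = −Σ pᵢ log₂ pᵢ.
−0.056·log₂(0.056) = 0.2329
−0.263·log₂(0.263) = 0.5068
−0.217·log₂(0.217) = 0.4783
−0.187·log₂(0.187) = 0.4523
−0.063·log₂(0.063) = 0.2513
−0.214·log₂(0.214) = 0.4760
Sum ≈ 2.3976 → 2.398 bits.

2.398 bits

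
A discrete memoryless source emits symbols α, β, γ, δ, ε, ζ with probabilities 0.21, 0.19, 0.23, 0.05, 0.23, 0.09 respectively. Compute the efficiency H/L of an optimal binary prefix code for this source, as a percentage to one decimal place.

Entropy H = −Σ p log₂ p ≈ 2.4321 bits.
Huffman merges: 1/20+9/100→7/50; 7/50+19/100→33/100; 21/100+23/100→11/25; 23/100+33/100→14/25; 11/25+14/25→1. L = 247/100 ≈ 2.4700.
Efficiency = H/L = 2.4321/2.4700 = 98.5%.

98.5%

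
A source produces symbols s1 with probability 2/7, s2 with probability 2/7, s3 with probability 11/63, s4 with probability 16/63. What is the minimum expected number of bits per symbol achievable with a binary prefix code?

2 bits/symbol

Repeatedly combine the two least-probable nodes; the expected code length is the sum of the merged weights.
merge 11/63 + 16/63 → 3/7
merge 2/7 + 2/7 → 4/7
merge 3/7 + 4/7 → 1
L = 3/7 + 4/7 + 1 = 2 bits/symbol.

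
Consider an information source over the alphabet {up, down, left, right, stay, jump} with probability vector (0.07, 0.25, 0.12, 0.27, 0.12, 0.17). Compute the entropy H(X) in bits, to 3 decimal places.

2.447 bits

H = −Σ pᵢ log₂ pᵢ.
−0.07·log₂(0.07) = 0.2686
−0.25·log₂(0.25) = 0.5000
−0.12·log₂(0.12) = 0.3671
−0.27·log₂(0.27) = 0.5100
−0.12·log₂(0.12) = 0.3671
−0.17·log₂(0.17) = 0.4346
Sum ≈ 2.4473 → 2.447 bits.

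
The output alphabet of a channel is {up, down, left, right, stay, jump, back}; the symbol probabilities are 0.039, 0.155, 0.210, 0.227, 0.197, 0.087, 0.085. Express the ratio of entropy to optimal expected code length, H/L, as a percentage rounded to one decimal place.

97.8%

Entropy H = −Σ p log₂ p ≈ 2.6284 bits.
Huffman merges: 39/1000+17/200→31/250; 87/1000+31/250→211/1000; 31/200+197/1000→44/125; 21/100+211/1000→421/1000; 227/1000+44/125→579/1000; 421/1000+579/1000→1. L = 2687/1000 ≈ 2.6870.
Efficiency = H/L = 2.6284/2.6870 = 97.8%.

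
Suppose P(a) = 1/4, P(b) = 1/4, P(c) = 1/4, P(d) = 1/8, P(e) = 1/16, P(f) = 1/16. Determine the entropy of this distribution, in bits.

2.375 bits

Each probability is a power of 1/2, so log₂(1/p) is an integer.
H = Σ p·log₂(1/p) = 1/4·2 + 1/4·2 + 1/4·2 + 1/8·3 + 1/16·4 + 1/16·4 = 2.375 bits.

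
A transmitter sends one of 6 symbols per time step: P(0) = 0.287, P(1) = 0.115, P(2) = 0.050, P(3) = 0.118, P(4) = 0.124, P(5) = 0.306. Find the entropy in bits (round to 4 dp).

H = −Σ pᵢ log₂ pᵢ.
−0.287·log₂(0.287) = 0.5169
−0.115·log₂(0.115) = 0.3588
−0.050·log₂(0.050) = 0.2161
−0.118·log₂(0.118) = 0.3638
−0.124·log₂(0.124) = 0.3734
−0.306·log₂(0.306) = 0.5228
Sum ≈ 2.3518 → 2.3518 bits.

2.3518 bits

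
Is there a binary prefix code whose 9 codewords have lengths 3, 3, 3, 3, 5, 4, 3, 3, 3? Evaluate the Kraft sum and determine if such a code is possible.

With common denominator 2^5 = 32: Σ 2^(−ℓᵢ) = 4/32 + 4/32 + 4/32 + 4/32 + 1/32 + 2/32 + 4/32 + 4/32 + 4/32 = 31/32 = 0.96875.
Kraft's inequality requires Σ ≤ 1; here Σ = 0.96875 ≤ 1, so such a prefix code exists.

0.96875; yes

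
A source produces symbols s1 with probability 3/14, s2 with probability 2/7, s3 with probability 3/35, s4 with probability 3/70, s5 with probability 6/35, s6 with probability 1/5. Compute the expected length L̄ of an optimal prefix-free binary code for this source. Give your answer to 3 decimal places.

Repeatedly combine the two least-probable nodes; the expected code length is the sum of the merged weights.
merge 3/70 + 3/35 → 9/70
merge 9/70 + 6/35 → 3/10
merge 1/5 + 3/14 → 29/70
merge 2/7 + 3/10 → 41/70
merge 29/70 + 41/70 → 1
L = 9/70 + 3/10 + 29/70 + 41/70 + 1 = 17/7 ≈ 2.429 bits/symbol.

2.429 bits/symbol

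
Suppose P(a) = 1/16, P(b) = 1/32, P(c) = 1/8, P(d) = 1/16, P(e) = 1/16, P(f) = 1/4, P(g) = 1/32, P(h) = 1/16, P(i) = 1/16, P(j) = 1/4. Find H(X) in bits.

2.9375 bits

Each probability is a power of 1/2, so log₂(1/p) is an integer.
H = Σ p·log₂(1/p) = 1/16·4 + 1/32·5 + 1/8·3 + 1/16·4 + 1/16·4 + 1/4·2 + 1/32·5 + 1/16·4 + 1/16·4 + 1/4·2 = 2.9375 bits.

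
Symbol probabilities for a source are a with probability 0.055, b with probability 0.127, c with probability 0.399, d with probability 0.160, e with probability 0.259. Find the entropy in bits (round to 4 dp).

2.0649 bits

H = −Σ pᵢ log₂ pᵢ.
−0.055·log₂(0.055) = 0.2301
−0.127·log₂(0.127) = 0.3781
−0.399·log₂(0.399) = 0.5289
−0.160·log₂(0.160) = 0.4230
−0.259·log₂(0.259) = 0.5048
Sum ≈ 2.0649 → 2.0649 bits.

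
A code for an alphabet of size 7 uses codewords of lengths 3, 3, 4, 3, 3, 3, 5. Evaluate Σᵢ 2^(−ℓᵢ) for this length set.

With common denominator 2^5 = 32: Σ 2^(−ℓᵢ) = 4/32 + 4/32 + 2/32 + 4/32 + 4/32 + 4/32 + 1/32 = 23/32 = 0.71875.

0.71875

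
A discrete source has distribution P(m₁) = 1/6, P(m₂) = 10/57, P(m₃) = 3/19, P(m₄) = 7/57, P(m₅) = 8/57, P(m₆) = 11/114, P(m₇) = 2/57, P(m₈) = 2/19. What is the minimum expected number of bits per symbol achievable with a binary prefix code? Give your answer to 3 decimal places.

2.956 bits/symbol

Repeatedly combine the two least-probable nodes; the expected code length is the sum of the merged weights.
merge 2/57 + 11/114 → 5/38
merge 2/19 + 7/57 → 13/57
merge 5/38 + 8/57 → 31/114
merge 3/19 + 1/6 → 37/114
merge 10/57 + 13/57 → 23/57
merge 31/114 + 37/114 → 34/57
merge 23/57 + 34/57 → 1
L = 5/38 + 13/57 + 31/114 + 37/114 + 23/57 + 34/57 + 1 = 337/114 ≈ 2.956 bits/symbol.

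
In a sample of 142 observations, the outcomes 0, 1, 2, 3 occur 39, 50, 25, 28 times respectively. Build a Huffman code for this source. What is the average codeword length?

2 bits/symbol

Probabilities are the counts divided by 142.
Repeatedly combine the two least-probable nodes; the expected code length is the sum of the merged weights.
merge 25/142 + 14/71 → 53/142
merge 39/142 + 25/71 → 89/142
merge 53/142 + 89/142 → 1
L = 53/142 + 89/142 + 1 = 2 bits/symbol.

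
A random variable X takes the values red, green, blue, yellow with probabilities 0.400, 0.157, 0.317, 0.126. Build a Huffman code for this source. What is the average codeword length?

Repeatedly combine the two least-probable nodes; the expected code length is the sum of the merged weights.
merge 63/500 + 157/1000 → 283/1000
merge 283/1000 + 317/1000 → 3/5
merge 2/5 + 3/5 → 1
L = 283/1000 + 3/5 + 1 = 1883/1000 = 1.883 bits/symbol.

1.883 bits/symbol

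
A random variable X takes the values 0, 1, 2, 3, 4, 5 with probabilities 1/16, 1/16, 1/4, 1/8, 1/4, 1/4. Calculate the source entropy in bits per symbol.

2.375 bits

Each probability is a power of 1/2, so log₂(1/p) is an integer.
H = Σ p·log₂(1/p) = 1/16·4 + 1/16·4 + 1/4·2 + 1/8·3 + 1/4·2 + 1/4·2 = 2.375 bits.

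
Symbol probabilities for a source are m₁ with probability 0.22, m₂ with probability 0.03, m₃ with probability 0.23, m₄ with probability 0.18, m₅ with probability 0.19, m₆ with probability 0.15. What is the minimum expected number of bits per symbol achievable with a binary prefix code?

2.54 bits/symbol

Repeatedly combine the two least-probable nodes; the expected code length is the sum of the merged weights.
merge 3/100 + 3/20 → 9/50
merge 9/50 + 9/50 → 9/25
merge 19/100 + 11/50 → 41/100
merge 23/100 + 9/25 → 59/100
merge 41/100 + 59/100 → 1
L = 9/50 + 9/25 + 41/100 + 59/100 + 1 = 127/50 = 2.54 bits/symbol.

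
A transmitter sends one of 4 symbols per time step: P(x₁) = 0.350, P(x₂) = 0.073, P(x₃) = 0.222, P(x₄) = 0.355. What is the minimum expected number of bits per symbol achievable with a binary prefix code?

Repeatedly combine the two least-probable nodes; the expected code length is the sum of the merged weights.
merge 73/1000 + 111/500 → 59/200
merge 59/200 + 7/20 → 129/200
merge 71/200 + 129/200 → 1
L = 59/200 + 129/200 + 1 = 97/50 = 1.94 bits/symbol.

1.94 bits/symbol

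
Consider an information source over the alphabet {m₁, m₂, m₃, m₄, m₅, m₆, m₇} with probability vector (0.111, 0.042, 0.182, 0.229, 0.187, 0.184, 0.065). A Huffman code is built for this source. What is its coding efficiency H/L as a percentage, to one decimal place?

98.0%

Entropy H = −Σ p log₂ p ≈ 2.6365 bits.
Huffman merges: 21/500+13/200→107/1000; 107/1000+111/1000→109/500; 91/500+23/125→183/500; 187/1000+109/500→81/200; 229/1000+183/500→119/200; 81/200+119/200→1. L = 2691/1000 ≈ 2.6910.
Efficiency = H/L = 2.6365/2.6910 = 98.0%.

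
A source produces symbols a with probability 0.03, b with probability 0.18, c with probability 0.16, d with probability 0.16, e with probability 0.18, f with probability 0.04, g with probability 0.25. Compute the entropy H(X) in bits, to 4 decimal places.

H = −Σ pᵢ log₂ pᵢ.
−0.03·log₂(0.03) = 0.1518
−0.18·log₂(0.18) = 0.4453
−0.16·log₂(0.16) = 0.4230
−0.16·log₂(0.16) = 0.4230
−0.18·log₂(0.18) = 0.4453
−0.04·log₂(0.04) = 0.1858
−0.25·log₂(0.25) = 0.5000
Sum ≈ 2.5742 → 2.5742 bits.

2.5742 bits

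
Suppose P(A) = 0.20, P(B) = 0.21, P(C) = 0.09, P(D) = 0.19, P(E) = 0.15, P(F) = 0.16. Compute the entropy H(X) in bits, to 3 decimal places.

2.539 bits

H = −Σ pᵢ log₂ pᵢ.
−0.20·log₂(0.20) = 0.4644
−0.21·log₂(0.21) = 0.4728
−0.09·log₂(0.09) = 0.3127
−0.19·log₂(0.19) = 0.4552
−0.15·log₂(0.15) = 0.4105
−0.16·log₂(0.16) = 0.4230
Sum ≈ 2.5387 → 2.539 bits.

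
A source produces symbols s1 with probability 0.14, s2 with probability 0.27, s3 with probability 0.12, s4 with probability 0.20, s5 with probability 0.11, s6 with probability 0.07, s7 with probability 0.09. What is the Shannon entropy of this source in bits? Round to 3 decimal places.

2.670 bits

H = −Σ pᵢ log₂ pᵢ.
−0.14·log₂(0.14) = 0.3971
−0.27·log₂(0.27) = 0.5100
−0.12·log₂(0.12) = 0.3671
−0.20·log₂(0.20) = 0.4644
−0.11·log₂(0.11) = 0.3503
−0.07·log₂(0.07) = 0.2686
−0.09·log₂(0.09) = 0.3127
Sum ≈ 2.6701 → 2.670 bits.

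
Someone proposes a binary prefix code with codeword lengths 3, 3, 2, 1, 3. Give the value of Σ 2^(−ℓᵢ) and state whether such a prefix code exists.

1.125; no

With common denominator 2^3 = 8: Σ 2^(−ℓᵢ) = 1/8 + 1/8 + 2/8 + 4/8 + 1/8 = 9/8 = 1.125.
Kraft's inequality requires Σ ≤ 1; here Σ = 1.125 > 1, so no such prefix code exists.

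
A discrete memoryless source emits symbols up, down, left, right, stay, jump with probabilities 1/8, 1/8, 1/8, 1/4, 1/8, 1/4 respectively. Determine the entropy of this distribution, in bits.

Each probability is a power of 1/2, so log₂(1/p) is an integer.
H = Σ p·log₂(1/p) = 1/8·3 + 1/8·3 + 1/8·3 + 1/4·2 + 1/8·3 + 1/4·2 = 2.5 bits.

2.5 bits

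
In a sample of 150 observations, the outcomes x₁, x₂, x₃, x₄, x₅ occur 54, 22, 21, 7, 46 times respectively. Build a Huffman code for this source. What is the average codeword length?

2.16 bits/symbol

Probabilities are the counts divided by 150.
Repeatedly combine the two least-probable nodes; the expected code length is the sum of the merged weights.
merge 7/150 + 7/50 → 14/75
merge 11/75 + 14/75 → 1/3
merge 23/75 + 1/3 → 16/25
merge 9/25 + 16/25 → 1
L = 14/75 + 1/3 + 16/25 + 1 = 54/25 = 2.16 bits/symbol.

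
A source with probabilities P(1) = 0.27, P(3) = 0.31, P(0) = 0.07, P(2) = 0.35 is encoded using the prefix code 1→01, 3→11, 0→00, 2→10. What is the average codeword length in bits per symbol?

2 bits/symbol

L̄ = Σ pᵢ·ℓᵢ = 0.27·2 + 0.31·2 + 0.07·2 + 0.35·2 = 2 bits/symbol.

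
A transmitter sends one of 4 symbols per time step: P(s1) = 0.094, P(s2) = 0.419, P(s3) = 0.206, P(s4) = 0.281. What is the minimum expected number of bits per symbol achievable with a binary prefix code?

Repeatedly combine the two least-probable nodes; the expected code length is the sum of the merged weights.
merge 47/500 + 103/500 → 3/10
merge 281/1000 + 3/10 → 581/1000
merge 419/1000 + 581/1000 → 1
L = 3/10 + 581/1000 + 1 = 1881/1000 = 1.881 bits/symbol.

1.881 bits/symbol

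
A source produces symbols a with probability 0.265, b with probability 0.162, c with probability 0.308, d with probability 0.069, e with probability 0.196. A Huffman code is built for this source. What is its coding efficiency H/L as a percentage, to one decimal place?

Entropy H = −Σ p log₂ p ≈ 2.1834 bits.
Huffman merges: 69/1000+81/500→231/1000; 49/250+231/1000→427/1000; 53/200+77/250→573/1000; 427/1000+573/1000→1. L = 2231/1000 ≈ 2.2310.
Efficiency = H/L = 2.1834/2.2310 = 97.9%.

97.9%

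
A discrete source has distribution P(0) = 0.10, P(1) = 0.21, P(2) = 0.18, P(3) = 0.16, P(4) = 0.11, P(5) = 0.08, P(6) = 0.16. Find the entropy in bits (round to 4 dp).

H = −Σ pᵢ log₂ pᵢ.
−0.10·log₂(0.10) = 0.3322
−0.21·log₂(0.21) = 0.4728
−0.18·log₂(0.18) = 0.4453
−0.16·log₂(0.16) = 0.4230
−0.11·log₂(0.11) = 0.3503
−0.08·log₂(0.08) = 0.2915
−0.16·log₂(0.16) = 0.4230
Sum ≈ 2.7382 → 2.7382 bits.

2.7382 bits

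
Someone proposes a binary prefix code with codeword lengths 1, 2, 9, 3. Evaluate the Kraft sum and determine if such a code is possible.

0.876953125; yes

With common denominator 2^9 = 512: Σ 2^(−ℓᵢ) = 256/512 + 128/512 + 1/512 + 64/512 = 449/512 = 0.876953125.
Kraft's inequality requires Σ ≤ 1; here Σ = 0.876953125 ≤ 1, so such a prefix code exists.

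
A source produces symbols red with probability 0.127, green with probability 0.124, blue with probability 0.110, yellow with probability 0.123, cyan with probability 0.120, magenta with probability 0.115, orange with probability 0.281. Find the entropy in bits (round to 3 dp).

2.714 bits

H = −Σ pᵢ log₂ pᵢ.
−0.127·log₂(0.127) = 0.3781
−0.124·log₂(0.124) = 0.3734
−0.110·log₂(0.110) = 0.3503
−0.123·log₂(0.123) = 0.3719
−0.120·log₂(0.120) = 0.3671
−0.115·log₂(0.115) = 0.3588
−0.281·log₂(0.281) = 0.5146
Sum ≈ 2.7142 → 2.714 bits.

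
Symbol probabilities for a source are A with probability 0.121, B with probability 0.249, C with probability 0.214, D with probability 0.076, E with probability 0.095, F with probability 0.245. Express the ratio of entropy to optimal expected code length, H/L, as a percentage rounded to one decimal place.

Entropy H = −Σ p log₂ p ≈ 2.4464 bits.
Huffman merges: 19/250+19/200→171/1000; 121/1000+171/1000→73/250; 107/500+49/200→459/1000; 249/1000+73/250→541/1000; 459/1000+541/1000→1. L = 2463/1000 ≈ 2.4630.
Efficiency = H/L = 2.4464/2.4630 = 99.3%.

99.3%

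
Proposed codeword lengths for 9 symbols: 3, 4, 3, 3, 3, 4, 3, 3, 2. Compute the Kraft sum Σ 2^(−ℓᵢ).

With common denominator 2^4 = 16: Σ 2^(−ℓᵢ) = 2/16 + 1/16 + 2/16 + 2/16 + 2/16 + 1/16 + 2/16 + 2/16 + 4/16 = 18/16 = 1.125.

1.125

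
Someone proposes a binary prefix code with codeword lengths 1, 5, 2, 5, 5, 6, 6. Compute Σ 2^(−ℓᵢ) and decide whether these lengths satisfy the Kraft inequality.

0.875; yes

With common denominator 2^6 = 64: Σ 2^(−ℓᵢ) = 32/64 + 2/64 + 16/64 + 2/64 + 2/64 + 1/64 + 1/64 = 56/64 = 0.875.
Kraft's inequality requires Σ ≤ 1; here Σ = 0.875 ≤ 1, so such a prefix code exists.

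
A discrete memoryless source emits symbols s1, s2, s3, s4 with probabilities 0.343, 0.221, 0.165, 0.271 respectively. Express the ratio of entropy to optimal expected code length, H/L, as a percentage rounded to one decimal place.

Entropy H = −Σ p log₂ p ≈ 1.9502 bits.
Huffman merges: 33/200+221/1000→193/500; 271/1000+343/1000→307/500; 193/500+307/500→1. L = 2 ≈ 2.0000.
Efficiency = H/L = 1.9502/2.0000 = 97.5%.

97.5%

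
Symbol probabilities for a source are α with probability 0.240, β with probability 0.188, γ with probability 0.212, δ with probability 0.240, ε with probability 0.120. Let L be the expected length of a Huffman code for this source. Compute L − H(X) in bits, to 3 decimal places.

0.025 bits

Entropy H = −Σ p log₂ p ≈ 2.2831 bits.
Huffman merges: 3/25+47/250→77/250; 53/250+6/25→113/250; 6/25+77/250→137/250; 113/250+137/250→1. L = 577/250 ≈ 2.3080.
L − H = 2.3080 − 2.2831 = 0.025 bits.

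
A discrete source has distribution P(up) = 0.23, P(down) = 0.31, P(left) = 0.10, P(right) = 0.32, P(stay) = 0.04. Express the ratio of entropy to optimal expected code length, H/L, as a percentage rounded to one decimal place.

96.0%

Entropy H = −Σ p log₂ p ≈ 2.0554 bits.
Huffman merges: 1/25+1/10→7/50; 7/50+23/100→37/100; 31/100+8/25→63/100; 37/100+63/100→1. L = 107/50 ≈ 2.1400.
Efficiency = H/L = 2.0554/2.1400 = 96.0%.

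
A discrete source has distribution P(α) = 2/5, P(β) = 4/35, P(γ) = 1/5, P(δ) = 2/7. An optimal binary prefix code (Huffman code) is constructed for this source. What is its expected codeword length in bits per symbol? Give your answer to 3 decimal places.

1.914 bits/symbol

Repeatedly combine the two least-probable nodes; the expected code length is the sum of the merged weights.
merge 4/35 + 1/5 → 11/35
merge 2/7 + 11/35 → 3/5
merge 2/5 + 3/5 → 1
L = 11/35 + 3/5 + 1 = 67/35 ≈ 1.914 bits/symbol.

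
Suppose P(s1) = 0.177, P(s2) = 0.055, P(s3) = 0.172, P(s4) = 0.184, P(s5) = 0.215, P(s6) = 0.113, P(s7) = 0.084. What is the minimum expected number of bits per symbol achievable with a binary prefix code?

2.74 bits/symbol

Repeatedly combine the two least-probable nodes; the expected code length is the sum of the merged weights.
merge 11/200 + 21/250 → 139/1000
merge 113/1000 + 139/1000 → 63/250
merge 43/250 + 177/1000 → 349/1000
merge 23/125 + 43/200 → 399/1000
merge 63/250 + 349/1000 → 601/1000
merge 399/1000 + 601/1000 → 1
L = 139/1000 + 63/250 + 349/1000 + 399/1000 + 601/1000 + 1 = 137/50 = 2.74 bits/symbol.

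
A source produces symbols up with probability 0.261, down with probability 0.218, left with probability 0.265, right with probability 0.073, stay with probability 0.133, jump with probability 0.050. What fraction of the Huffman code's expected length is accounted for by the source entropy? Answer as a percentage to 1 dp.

Entropy H = −Σ p log₂ p ≈ 2.3714 bits.
Huffman merges: 1/20+73/1000→123/1000; 123/1000+133/1000→32/125; 109/500+32/125→237/500; 261/1000+53/200→263/500; 237/500+263/500→1. L = 2379/1000 ≈ 2.3790.
Efficiency = H/L = 2.3714/2.3790 = 99.7%.

99.7%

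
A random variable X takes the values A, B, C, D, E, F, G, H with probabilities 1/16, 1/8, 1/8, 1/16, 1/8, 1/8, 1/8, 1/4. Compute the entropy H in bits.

Each probability is a power of 1/2, so log₂(1/p) is an integer.
H = Σ p·log₂(1/p) = 1/16·4 + 1/8·3 + 1/8·3 + 1/16·4 + 1/8·3 + 1/8·3 + 1/8·3 + 1/4·2 = 2.875 bits.

2.875 bits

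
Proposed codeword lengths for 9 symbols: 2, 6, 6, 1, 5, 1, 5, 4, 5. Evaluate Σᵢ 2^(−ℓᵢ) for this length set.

With common denominator 2^6 = 64: Σ 2^(−ℓᵢ) = 16/64 + 1/64 + 1/64 + 32/64 + 2/64 + 32/64 + 2/64 + 4/64 + 2/64 = 92/64 = 1.4375.

1.4375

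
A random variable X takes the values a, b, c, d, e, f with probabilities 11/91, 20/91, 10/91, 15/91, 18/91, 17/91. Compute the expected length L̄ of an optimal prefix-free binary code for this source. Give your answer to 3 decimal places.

Repeatedly combine the two least-probable nodes; the expected code length is the sum of the merged weights.
merge 10/91 + 11/91 → 3/13
merge 15/91 + 17/91 → 32/91
merge 18/91 + 20/91 → 38/91
merge 3/13 + 32/91 → 53/91
merge 38/91 + 53/91 → 1
L = 3/13 + 32/91 + 38/91 + 53/91 + 1 = 235/91 ≈ 2.582 bits/symbol.

2.582 bits/symbol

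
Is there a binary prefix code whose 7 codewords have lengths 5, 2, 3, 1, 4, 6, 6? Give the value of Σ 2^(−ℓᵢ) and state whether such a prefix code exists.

1; yes

With common denominator 2^6 = 64: Σ 2^(−ℓᵢ) = 2/64 + 16/64 + 8/64 + 32/64 + 4/64 + 1/64 + 1/64 = 64/64 = 1.
Kraft's inequality requires Σ ≤ 1; here Σ = 1 ≤ 1, so such a prefix code exists.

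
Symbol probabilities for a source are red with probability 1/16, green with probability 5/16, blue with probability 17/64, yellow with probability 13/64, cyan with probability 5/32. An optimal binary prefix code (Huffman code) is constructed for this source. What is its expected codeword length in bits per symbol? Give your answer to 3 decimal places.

Repeatedly combine the two least-probable nodes; the expected code length is the sum of the merged weights.
merge 1/16 + 5/32 → 7/32
merge 13/64 + 7/32 → 27/64
merge 17/64 + 5/16 → 37/64
merge 27/64 + 37/64 → 1
L = 7/32 + 27/64 + 37/64 + 1 = 71/32 ≈ 2.219 bits/symbol.

2.219 bits/symbol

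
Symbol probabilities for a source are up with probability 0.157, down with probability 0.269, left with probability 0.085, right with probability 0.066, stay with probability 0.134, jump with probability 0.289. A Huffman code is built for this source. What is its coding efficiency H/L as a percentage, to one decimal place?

98.4%

Entropy H = −Σ p log₂ p ≈ 2.3962 bits.
Huffman merges: 33/500+17/200→151/1000; 67/500+151/1000→57/200; 157/1000+269/1000→213/500; 57/200+289/1000→287/500; 213/500+287/500→1. L = 609/250 ≈ 2.4360.
Efficiency = H/L = 2.3962/2.4360 = 98.4%.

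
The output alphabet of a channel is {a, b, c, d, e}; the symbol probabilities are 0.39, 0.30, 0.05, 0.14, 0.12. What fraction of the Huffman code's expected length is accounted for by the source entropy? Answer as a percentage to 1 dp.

Entropy H = −Σ p log₂ p ≈ 2.0312 bits.
Huffman merges: 1/20+3/25→17/100; 7/50+17/100→31/100; 3/10+31/100→61/100; 39/100+61/100→1. L = 209/100 ≈ 2.0900.
Efficiency = H/L = 2.0312/2.0900 = 97.2%.

97.2%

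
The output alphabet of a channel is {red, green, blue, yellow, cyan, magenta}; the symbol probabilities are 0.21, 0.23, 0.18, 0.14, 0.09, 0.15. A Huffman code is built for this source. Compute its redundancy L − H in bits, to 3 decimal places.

0.034 bits

Entropy H = −Σ p log₂ p ≈ 2.5261 bits.
Huffman merges: 9/100+7/50→23/100; 3/20+9/50→33/100; 21/100+23/100→11/25; 23/100+33/100→14/25; 11/25+14/25→1. L = 64/25 ≈ 2.5600.
L − H = 2.5600 − 2.5261 = 0.034 bits.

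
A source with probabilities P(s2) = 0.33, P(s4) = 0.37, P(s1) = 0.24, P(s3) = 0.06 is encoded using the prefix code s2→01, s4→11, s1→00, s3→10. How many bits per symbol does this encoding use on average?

2 bits/symbol

L̄ = Σ pᵢ·ℓᵢ = 0.33·2 + 0.37·2 + 0.24·2 + 0.06·2 = 2 bits/symbol.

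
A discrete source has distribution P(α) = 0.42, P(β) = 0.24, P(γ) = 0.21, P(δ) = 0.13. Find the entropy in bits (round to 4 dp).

1.8752 bits

H = −Σ pᵢ log₂ pᵢ.
−0.42·log₂(0.42) = 0.5256
−0.24·log₂(0.24) = 0.4941
−0.21·log₂(0.21) = 0.4728
−0.13·log₂(0.13) = 0.3826
Sum ≈ 1.8752 → 1.8752 bits.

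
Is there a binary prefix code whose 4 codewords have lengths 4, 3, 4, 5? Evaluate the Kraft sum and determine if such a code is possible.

0.28125; yes

With common denominator 2^5 = 32: Σ 2^(−ℓᵢ) = 2/32 + 4/32 + 2/32 + 1/32 = 9/32 = 0.28125.
Kraft's inequality requires Σ ≤ 1; here Σ = 0.28125 ≤ 1, so such a prefix code exists.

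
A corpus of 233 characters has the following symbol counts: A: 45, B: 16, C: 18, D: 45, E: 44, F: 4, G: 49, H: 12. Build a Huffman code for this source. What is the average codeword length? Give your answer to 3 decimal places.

Probabilities are the counts divided by 233.
Repeatedly combine the two least-probable nodes; the expected code length is the sum of the merged weights.
merge 4/233 + 12/233 → 16/233
merge 16/233 + 16/233 → 32/233
merge 18/233 + 32/233 → 50/233
merge 44/233 + 45/233 → 89/233
merge 45/233 + 49/233 → 94/233
merge 50/233 + 89/233 → 139/233
merge 94/233 + 139/233 → 1
L = 16/233 + 32/233 + 50/233 + 89/233 + 94/233 + 139/233 + 1 = 653/233 ≈ 2.803 bits/symbol.

2.803 bits/symbol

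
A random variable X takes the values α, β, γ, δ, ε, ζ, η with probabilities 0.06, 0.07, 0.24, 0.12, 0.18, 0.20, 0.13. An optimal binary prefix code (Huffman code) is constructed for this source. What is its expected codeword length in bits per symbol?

2.69 bits/symbol

Repeatedly combine the two least-probable nodes; the expected code length is the sum of the merged weights.
merge 3/50 + 7/100 → 13/100
merge 3/25 + 13/100 → 1/4
merge 13/100 + 9/50 → 31/100
merge 1/5 + 6/25 → 11/25
merge 1/4 + 31/100 → 14/25
merge 11/25 + 14/25 → 1
L = 13/100 + 1/4 + 31/100 + 11/25 + 14/25 + 1 = 269/100 = 2.69 bits/symbol.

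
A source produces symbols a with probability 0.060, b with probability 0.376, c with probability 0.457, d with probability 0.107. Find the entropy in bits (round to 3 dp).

H = −Σ pᵢ log₂ pᵢ.
−0.060·log₂(0.060) = 0.2435
−0.376·log₂(0.376) = 0.5306
−0.457·log₂(0.457) = 0.5163
−0.107·log₂(0.107) = 0.3450
Sum ≈ 1.6354 → 1.635 bits.

1.635 bits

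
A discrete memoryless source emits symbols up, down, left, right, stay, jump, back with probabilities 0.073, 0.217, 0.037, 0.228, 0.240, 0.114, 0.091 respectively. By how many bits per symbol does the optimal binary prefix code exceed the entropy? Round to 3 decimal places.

Entropy H = −Σ p log₂ p ≈ 2.5822 bits.
Huffman merges: 37/1000+73/1000→11/100; 91/1000+11/100→201/1000; 57/500+201/1000→63/200; 217/1000+57/250→89/200; 6/25+63/200→111/200; 89/200+111/200→1. L = 1313/500 ≈ 2.6260.
L − H = 2.6260 − 2.5822 = 0.044 bits.

0.044 bits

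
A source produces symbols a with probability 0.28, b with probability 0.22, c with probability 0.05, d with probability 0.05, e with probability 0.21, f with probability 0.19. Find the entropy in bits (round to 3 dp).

H = −Σ pᵢ log₂ pᵢ.
−0.28·log₂(0.28) = 0.5142
−0.22·log₂(0.22) = 0.4806
−0.05·log₂(0.05) = 0.2161
−0.05·log₂(0.05) = 0.2161
−0.21·log₂(0.21) = 0.4728
−0.19·log₂(0.19) = 0.4552
Sum ≈ 2.3550 → 2.355 bits.

2.355 bits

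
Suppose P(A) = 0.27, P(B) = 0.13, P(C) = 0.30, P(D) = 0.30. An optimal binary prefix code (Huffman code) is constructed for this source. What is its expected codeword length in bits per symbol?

Repeatedly combine the two least-probable nodes; the expected code length is the sum of the merged weights.
merge 13/100 + 27/100 → 2/5
merge 3/10 + 3/10 → 3/5
merge 2/5 + 3/5 → 1
L = 2/5 + 3/5 + 1 = 2 bits/symbol.

2 bits/symbol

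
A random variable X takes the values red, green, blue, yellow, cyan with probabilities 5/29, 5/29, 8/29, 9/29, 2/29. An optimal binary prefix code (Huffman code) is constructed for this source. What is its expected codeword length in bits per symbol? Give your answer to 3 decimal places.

2.241 bits/symbol

Repeatedly combine the two least-probable nodes; the expected code length is the sum of the merged weights.
merge 2/29 + 5/29 → 7/29
merge 5/29 + 7/29 → 12/29
merge 8/29 + 9/29 → 17/29
merge 12/29 + 17/29 → 1
L = 7/29 + 12/29 + 17/29 + 1 = 65/29 ≈ 2.241 bits/symbol.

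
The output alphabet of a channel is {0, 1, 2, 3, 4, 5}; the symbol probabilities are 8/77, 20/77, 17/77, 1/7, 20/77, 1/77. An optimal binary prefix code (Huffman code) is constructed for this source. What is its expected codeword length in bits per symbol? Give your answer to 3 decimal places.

2.377 bits/symbol

Repeatedly combine the two least-probable nodes; the expected code length is the sum of the merged weights.
merge 1/77 + 8/77 → 9/77
merge 9/77 + 1/7 → 20/77
merge 17/77 + 20/77 → 37/77
merge 20/77 + 20/77 → 40/77
merge 37/77 + 40/77 → 1
L = 9/77 + 20/77 + 37/77 + 40/77 + 1 = 183/77 ≈ 2.377 bits/symbol.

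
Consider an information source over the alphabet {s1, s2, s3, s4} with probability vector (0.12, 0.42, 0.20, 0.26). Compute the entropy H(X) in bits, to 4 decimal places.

1.8624 bits

H = −Σ pᵢ log₂ pᵢ.
−0.12·log₂(0.12) = 0.3671
−0.42·log₂(0.42) = 0.5256
−0.20·log₂(0.20) = 0.4644
−0.26·log₂(0.26) = 0.5053
Sum ≈ 1.8624 → 1.8624 bits.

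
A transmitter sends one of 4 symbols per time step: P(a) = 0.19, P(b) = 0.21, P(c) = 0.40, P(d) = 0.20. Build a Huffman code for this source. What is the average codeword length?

Repeatedly combine the two least-probable nodes; the expected code length is the sum of the merged weights.
merge 19/100 + 1/5 → 39/100
merge 21/100 + 39/100 → 3/5
merge 2/5 + 3/5 → 1
L = 39/100 + 3/5 + 1 = 199/100 = 1.99 bits/symbol.

1.99 bits/symbol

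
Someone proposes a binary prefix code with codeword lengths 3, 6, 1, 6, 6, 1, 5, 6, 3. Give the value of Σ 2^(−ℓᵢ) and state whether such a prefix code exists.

1.34375; no

With common denominator 2^6 = 64: Σ 2^(−ℓᵢ) = 8/64 + 1/64 + 32/64 + 1/64 + 1/64 + 32/64 + 2/64 + 1/64 + 8/64 = 86/64 = 1.34375.
Kraft's inequality requires Σ ≤ 1; here Σ = 1.34375 > 1, so no such prefix code exists.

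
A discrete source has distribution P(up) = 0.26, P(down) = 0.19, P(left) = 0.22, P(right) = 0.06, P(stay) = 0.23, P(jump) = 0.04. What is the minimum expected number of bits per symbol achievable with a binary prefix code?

Repeatedly combine the two least-probable nodes; the expected code length is the sum of the merged weights.
merge 1/25 + 3/50 → 1/10
merge 1/10 + 19/100 → 29/100
merge 11/50 + 23/100 → 9/20
merge 13/50 + 29/100 → 11/20
merge 9/20 + 11/20 → 1
L = 1/10 + 29/100 + 9/20 + 11/20 + 1 = 239/100 = 2.39 bits/symbol.

2.39 bits/symbol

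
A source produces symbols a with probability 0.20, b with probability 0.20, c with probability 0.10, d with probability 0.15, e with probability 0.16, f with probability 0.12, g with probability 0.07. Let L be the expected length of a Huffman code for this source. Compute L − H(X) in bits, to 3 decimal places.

Entropy H = −Σ p log₂ p ≈ 2.7301 bits.
Huffman merges: 7/100+1/10→17/100; 3/25+3/20→27/100; 4/25+17/100→33/100; 1/5+1/5→2/5; 27/100+33/100→3/5; 2/5+3/5→1. L = 277/100 ≈ 2.7700.
L − H = 2.7700 − 2.7301 = 0.040 bits.

0.040 bits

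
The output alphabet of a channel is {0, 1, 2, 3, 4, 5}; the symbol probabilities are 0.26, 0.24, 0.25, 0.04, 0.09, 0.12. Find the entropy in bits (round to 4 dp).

H = −Σ pᵢ log₂ pᵢ.
−0.26·log₂(0.26) = 0.5053
−0.24·log₂(0.24) = 0.4941
−0.25·log₂(0.25) = 0.5000
−0.04·log₂(0.04) = 0.1858
−0.09·log₂(0.09) = 0.3127
−0.12·log₂(0.12) = 0.3671
Sum ≈ 2.3649 → 2.3649 bits.

2.3649 bits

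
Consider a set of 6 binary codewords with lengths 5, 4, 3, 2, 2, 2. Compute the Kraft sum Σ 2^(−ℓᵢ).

With common denominator 2^5 = 32: Σ 2^(−ℓᵢ) = 1/32 + 2/32 + 4/32 + 8/32 + 8/32 + 8/32 = 31/32 = 0.96875.

0.96875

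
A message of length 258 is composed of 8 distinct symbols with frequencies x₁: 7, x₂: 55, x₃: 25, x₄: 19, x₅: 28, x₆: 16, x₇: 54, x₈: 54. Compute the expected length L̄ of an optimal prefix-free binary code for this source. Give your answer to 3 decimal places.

2.826 bits/symbol

Probabilities are the counts divided by 258.
Repeatedly combine the two least-probable nodes; the expected code length is the sum of the merged weights.
merge 7/258 + 8/129 → 23/258
merge 19/258 + 23/258 → 7/43
merge 25/258 + 14/129 → 53/258
merge 7/43 + 53/258 → 95/258
merge 9/43 + 9/43 → 18/43
merge 55/258 + 95/258 → 25/43
merge 18/43 + 25/43 → 1
L = 23/258 + 7/43 + 53/258 + 95/258 + 18/43 + 25/43 + 1 = 243/86 ≈ 2.826 bits/symbol.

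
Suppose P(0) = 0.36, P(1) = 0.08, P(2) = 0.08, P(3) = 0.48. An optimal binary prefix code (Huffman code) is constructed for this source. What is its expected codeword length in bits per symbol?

1.68 bits/symbol

Repeatedly combine the two least-probable nodes; the expected code length is the sum of the merged weights.
merge 2/25 + 2/25 → 4/25
merge 4/25 + 9/25 → 13/25
merge 12/25 + 13/25 → 1
L = 4/25 + 13/25 + 1 = 42/25 = 1.68 bits/symbol.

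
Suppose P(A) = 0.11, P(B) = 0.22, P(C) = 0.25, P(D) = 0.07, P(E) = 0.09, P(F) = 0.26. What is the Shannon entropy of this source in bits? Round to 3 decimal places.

H = −Σ pᵢ log₂ pᵢ.
−0.11·log₂(0.11) = 0.3503
−0.22·log₂(0.22) = 0.4806
−0.25·log₂(0.25) = 0.5000
−0.07·log₂(0.07) = 0.2686
−0.09·log₂(0.09) = 0.3127
−0.26·log₂(0.26) = 0.5053
Sum ≈ 2.4174 → 2.417 bits.

2.417 bits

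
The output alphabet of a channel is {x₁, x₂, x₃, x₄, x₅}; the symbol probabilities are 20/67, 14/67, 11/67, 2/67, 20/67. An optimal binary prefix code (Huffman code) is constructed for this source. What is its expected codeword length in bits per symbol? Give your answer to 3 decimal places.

2.194 bits/symbol

Repeatedly combine the two least-probable nodes; the expected code length is the sum of the merged weights.
merge 2/67 + 11/67 → 13/67
merge 13/67 + 14/67 → 27/67
merge 20/67 + 20/67 → 40/67
merge 27/67 + 40/67 → 1
L = 13/67 + 27/67 + 40/67 + 1 = 147/67 ≈ 2.194 bits/symbol.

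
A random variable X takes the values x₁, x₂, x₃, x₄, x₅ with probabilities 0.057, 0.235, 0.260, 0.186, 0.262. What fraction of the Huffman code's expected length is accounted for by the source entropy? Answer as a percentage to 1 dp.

Entropy H = −Σ p log₂ p ≈ 2.1895 bits.
Huffman merges: 57/1000+93/500→243/1000; 47/200+243/1000→239/500; 13/50+131/500→261/500; 239/500+261/500→1. L = 2243/1000 ≈ 2.2430.
Efficiency = H/L = 2.1895/2.2430 = 97.6%.

97.6%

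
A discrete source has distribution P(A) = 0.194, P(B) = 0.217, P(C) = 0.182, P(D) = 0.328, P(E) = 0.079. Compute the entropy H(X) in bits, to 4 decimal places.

H = −Σ pᵢ log₂ pᵢ.
−0.194·log₂(0.194) = 0.4590
−0.217·log₂(0.217) = 0.4783
−0.182·log₂(0.182) = 0.4474
−0.328·log₂(0.328) = 0.5275
−0.079·log₂(0.079) = 0.2893
Sum ≈ 2.2015 → 2.2015 bits.

2.2015 bits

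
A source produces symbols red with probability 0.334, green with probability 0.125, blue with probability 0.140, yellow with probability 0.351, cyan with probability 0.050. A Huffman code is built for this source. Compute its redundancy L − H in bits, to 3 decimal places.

Entropy H = −Σ p log₂ p ≈ 2.0468 bits.
Huffman merges: 1/20+1/8→7/40; 7/50+7/40→63/200; 63/200+167/500→649/1000; 351/1000+649/1000→1. L = 2139/1000 ≈ 2.1390.
L − H = 2.1390 − 2.0468 = 0.092 bits.

0.092 bits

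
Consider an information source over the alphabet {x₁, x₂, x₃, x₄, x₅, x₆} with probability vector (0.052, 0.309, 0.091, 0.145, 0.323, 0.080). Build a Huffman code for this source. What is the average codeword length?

2.355 bits/symbol

Repeatedly combine the two least-probable nodes; the expected code length is the sum of the merged weights.
merge 13/250 + 2/25 → 33/250
merge 91/1000 + 33/250 → 223/1000
merge 29/200 + 223/1000 → 46/125
merge 309/1000 + 323/1000 → 79/125
merge 46/125 + 79/125 → 1
L = 33/250 + 223/1000 + 46/125 + 79/125 + 1 = 471/200 = 2.355 bits/symbol.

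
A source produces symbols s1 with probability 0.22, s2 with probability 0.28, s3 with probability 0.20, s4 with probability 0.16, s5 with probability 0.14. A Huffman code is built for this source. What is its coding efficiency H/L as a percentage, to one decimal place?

Entropy H = −Σ p log₂ p ≈ 2.2793 bits.
Huffman merges: 7/50+4/25→3/10; 1/5+11/50→21/50; 7/25+3/10→29/50; 21/50+29/50→1. L = 23/10 ≈ 2.3000.
Efficiency = H/L = 2.2793/2.3000 = 99.1%.

99.1%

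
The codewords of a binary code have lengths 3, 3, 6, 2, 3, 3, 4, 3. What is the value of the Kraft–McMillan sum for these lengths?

With common denominator 2^6 = 64: Σ 2^(−ℓᵢ) = 8/64 + 8/64 + 1/64 + 16/64 + 8/64 + 8/64 + 4/64 + 8/64 = 61/64 = 0.953125.

0.953125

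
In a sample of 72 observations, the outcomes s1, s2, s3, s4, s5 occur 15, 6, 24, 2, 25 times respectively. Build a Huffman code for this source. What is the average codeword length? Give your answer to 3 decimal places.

Probabilities are the counts divided by 72.
Repeatedly combine the two least-probable nodes; the expected code length is the sum of the merged weights.
merge 1/36 + 1/12 → 1/9
merge 1/9 + 5/24 → 23/72
merge 23/72 + 1/3 → 47/72
merge 25/72 + 47/72 → 1
L = 1/9 + 23/72 + 47/72 + 1 = 25/12 ≈ 2.083 bits/symbol.

2.083 bits/symbol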